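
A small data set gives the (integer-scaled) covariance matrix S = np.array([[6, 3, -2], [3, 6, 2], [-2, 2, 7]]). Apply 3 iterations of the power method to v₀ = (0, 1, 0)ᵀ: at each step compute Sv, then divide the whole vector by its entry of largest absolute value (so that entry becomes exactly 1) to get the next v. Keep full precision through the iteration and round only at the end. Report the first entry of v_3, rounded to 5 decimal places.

Sv0 = (3.000000, 6.000000, 2.000000); divide by 6.000000 → v1 = (0.500000, 1.000000, 0.333333)
Sv1 = (5.333333, 8.166667, 3.333333); divide by 8.166667 → v2 = (0.653061, 1.000000, 0.408163)
Sv2 = (6.102041, 8.775510, 3.551020); divide by 8.775510 → v3 = (0.695349, 1.000000, 0.404651)
Requested entry of v3: 299/430 = 0.69535

0.69535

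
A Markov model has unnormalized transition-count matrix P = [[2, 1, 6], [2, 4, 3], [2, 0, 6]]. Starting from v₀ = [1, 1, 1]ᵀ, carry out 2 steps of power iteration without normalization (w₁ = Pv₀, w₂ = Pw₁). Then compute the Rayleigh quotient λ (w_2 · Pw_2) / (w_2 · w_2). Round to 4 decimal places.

λ ≈ 8.3608

w1 = Pv₀ = (2·1 + 1·1 + 6·1; 2·1 + 4·1 + 3·1; 2·1 + 0·1 + 6·1) = (9, 9, 8)
w2 = Pw1 = (2·9 + 1·9 + 6·8; 2·9 + 4·9 + 3·8; 2·9 + 0·9 + 6·8) = (75, 78, 66)
Pw2 = (624, 660, 546)
w2·Pw2 = 75·624 + 78·660 + 66·546 = 134316; w2·w2 = 75·75 + 78·78 + 66·66 = 16065
λ ≈ 134316/16065 = 8.3608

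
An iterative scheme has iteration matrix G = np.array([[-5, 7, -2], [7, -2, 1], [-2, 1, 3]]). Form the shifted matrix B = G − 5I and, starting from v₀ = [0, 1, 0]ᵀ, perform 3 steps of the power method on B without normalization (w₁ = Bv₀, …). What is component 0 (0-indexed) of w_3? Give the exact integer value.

1949

B = G − 5I has rows (-10, 7, -2); (7, -7, 1); (-2, 1, -2)
w1 = Bv₀ = ((-10)·0 + 7·1 + (-2)·0; 7·0 + (-7)·1 + 1·0; (-2)·0 + 1·1 + (-2)·0) = (7, -7, 1)
w2 = Bw1 = ((-10)·7 + 7·(-7) + (-2)·1; 7·7 + (-7)·(-7) + 1·1; (-2)·7 + 1·(-7) + (-2)·1) = (-121, 99, -23)
w3 = Bw2 = (1949, -1563, 387)
Requested component of w3: 1949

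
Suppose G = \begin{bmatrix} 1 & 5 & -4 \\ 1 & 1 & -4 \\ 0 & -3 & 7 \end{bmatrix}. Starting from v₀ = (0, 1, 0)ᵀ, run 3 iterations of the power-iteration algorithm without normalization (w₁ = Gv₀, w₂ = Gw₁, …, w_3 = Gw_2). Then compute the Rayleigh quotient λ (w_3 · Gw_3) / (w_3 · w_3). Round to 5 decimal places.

8.75801

w1 = Gv₀ = (1·0 + 5·1 + (-4)·0; 1·0 + 1·1 + (-4)·0; 0·0 + (-3)·1 + 7·0) = (5, 1, -3)
w2 = Gw1 = (1·5 + 5·1 + (-4)·(-3); 1·5 + 1·1 + (-4)·(-3); 0·5 + (-3)·1 + 7·(-3)) = (22, 18, -24)
w3 = Gw2 = (208, 136, -222)
Gw3 = (1776, 1232, -1962)
w3·Gw3 = 208·1776 + 136·1232 + (-222)·(-1962) = 972524; w3·w3 = 208·208 + 136·136 + (-222)·(-222) = 111044
λ ≈ 972524/111044 = 8.75801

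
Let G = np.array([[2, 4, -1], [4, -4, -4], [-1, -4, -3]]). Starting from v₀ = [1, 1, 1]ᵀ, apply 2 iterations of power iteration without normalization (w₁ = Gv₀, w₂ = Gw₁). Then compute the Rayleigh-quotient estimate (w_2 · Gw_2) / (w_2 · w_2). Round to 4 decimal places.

-6.8777

w1 = Gv₀ = (2·1 + 4·1 + (-1)·1; 4·1 + (-4)·1 + (-4)·1; (-1)·1 + (-4)·1 + (-3)·1) = (5, -4, -8)
w2 = Gw1 = (2·5 + 4·(-4) + (-1)·(-8); 4·5 + (-4)·(-4) + (-4)·(-8); (-1)·5 + (-4)·(-4) + (-3)·(-8)) = (2, 68, 35)
Gw2 = (241, -404, -379)
w2·Gw2 = 2·241 + 68·(-404) + 35·(-379) = -40255; w2·w2 = 2·2 + 68·68 + 35·35 = 5853
λ ≈ -40255/5853 = -6.8777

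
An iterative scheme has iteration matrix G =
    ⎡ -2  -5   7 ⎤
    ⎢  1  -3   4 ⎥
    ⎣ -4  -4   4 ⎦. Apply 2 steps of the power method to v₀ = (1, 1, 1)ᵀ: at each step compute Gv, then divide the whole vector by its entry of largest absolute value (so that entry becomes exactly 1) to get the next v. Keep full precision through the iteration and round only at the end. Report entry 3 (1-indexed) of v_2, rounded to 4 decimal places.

Gv0 = (0.00000, 2.00000, -4.00000); divide by -4.00000 → v1 = (0.00000, -0.50000, 1.00000)
Gv1 = (9.50000, 5.50000, 6.00000); divide by 9.50000 → v2 = (1.00000, 0.57895, 0.63158)
Requested entry of v2: -24/-38 = 0.6316

0.6316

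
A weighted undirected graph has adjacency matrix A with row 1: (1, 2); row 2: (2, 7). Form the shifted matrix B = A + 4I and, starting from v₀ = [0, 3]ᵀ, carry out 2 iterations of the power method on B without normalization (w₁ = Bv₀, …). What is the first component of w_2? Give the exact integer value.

96

B = A + 4I has rows (5, 2); (2, 11)
w1 = Bv₀ = (5·0 + 2·3; 2·0 + 11·3) = (6, 33)
w2 = Bw1 = (5·6 + 2·33; 2·6 + 11·33) = (96, 375)
Requested component of w2: 96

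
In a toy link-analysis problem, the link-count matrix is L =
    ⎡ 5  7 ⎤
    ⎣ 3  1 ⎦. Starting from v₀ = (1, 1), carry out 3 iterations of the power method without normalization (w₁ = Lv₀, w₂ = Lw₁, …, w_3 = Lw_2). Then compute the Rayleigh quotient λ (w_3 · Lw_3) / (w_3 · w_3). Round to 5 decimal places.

w1 = Lv₀ = (12, 4)
w2 = Lw1 = (88, 40)
w3 = Lw2 = (720, 304)
Lw3 = (5728, 2464)
w3·Lw3 = 720·5728 + 304·2464 = 4873216; w3·w3 = 720·720 + 304·304 = 610816
λ ≈ 4873216/610816 = 7.97821

7.97821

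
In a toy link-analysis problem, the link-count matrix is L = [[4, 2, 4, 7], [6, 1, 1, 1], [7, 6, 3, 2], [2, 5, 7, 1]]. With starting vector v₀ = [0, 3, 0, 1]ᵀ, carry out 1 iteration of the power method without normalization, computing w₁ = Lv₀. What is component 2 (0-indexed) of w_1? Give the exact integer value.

20

w1 = Lv₀ = (13, 4, 20, 16)
The requested component of w1 is 20.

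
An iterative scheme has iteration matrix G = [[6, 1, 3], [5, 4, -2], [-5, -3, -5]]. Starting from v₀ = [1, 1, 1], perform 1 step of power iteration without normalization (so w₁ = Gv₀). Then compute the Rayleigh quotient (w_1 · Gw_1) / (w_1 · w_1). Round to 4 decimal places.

w1 = Gv₀ = (6·1 + 1·1 + 3·1; 5·1 + 4·1 + (-2)·1; (-5)·1 + (-3)·1 + (-5)·1) = (10, 7, -13)
Gw1 = (28, 104, -6)
w1·Gw1 = 10·28 + 7·104 + (-13)·(-6) = 1086; w1·w1 = 10·10 + 7·7 + (-13)·(-13) = 318
λ ≈ 1086/318 = 3.4151

3.4151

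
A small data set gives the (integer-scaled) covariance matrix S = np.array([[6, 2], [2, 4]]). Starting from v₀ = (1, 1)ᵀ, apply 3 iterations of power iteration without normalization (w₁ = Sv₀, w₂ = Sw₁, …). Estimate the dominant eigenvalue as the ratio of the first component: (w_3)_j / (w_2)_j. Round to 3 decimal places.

7.333

w1 = Sv₀ = (8, 6)
w2 = Sw1 = (60, 40)
w3 = Sw2 = (440, 280)
Ratio at component: 440 / 60 = 7.333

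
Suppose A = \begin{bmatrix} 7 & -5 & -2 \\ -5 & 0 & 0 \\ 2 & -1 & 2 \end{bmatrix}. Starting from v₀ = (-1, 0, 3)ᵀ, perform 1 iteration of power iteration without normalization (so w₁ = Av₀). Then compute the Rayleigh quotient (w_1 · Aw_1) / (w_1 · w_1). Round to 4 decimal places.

λ ≈ 8.7857

w1 = Av₀ = (-13, 5, 4)
Aw1 = (-124, 65, -23)
w1·Aw1 = (-13)·(-124) + 5·65 + 4·(-23) = 1845; w1·w1 = (-13)·(-13) + 5·5 + 4·4 = 210
λ ≈ 1845/210 = 8.7857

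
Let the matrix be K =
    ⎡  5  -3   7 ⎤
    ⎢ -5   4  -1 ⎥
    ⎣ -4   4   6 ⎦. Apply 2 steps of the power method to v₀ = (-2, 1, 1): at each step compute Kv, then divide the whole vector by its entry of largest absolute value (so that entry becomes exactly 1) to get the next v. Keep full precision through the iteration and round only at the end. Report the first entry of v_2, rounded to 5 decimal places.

0.30978

Kv0 = (-6.000000, 13.000000, 18.000000); divide by 18.000000 → v1 = (-0.333333, 0.722222, 1.000000)
Kv1 = (3.166667, 3.555556, 10.222222); divide by 10.222222 → v2 = (0.309783, 0.347826, 1.000000)
Requested entry of v2: 57/184 = 0.30978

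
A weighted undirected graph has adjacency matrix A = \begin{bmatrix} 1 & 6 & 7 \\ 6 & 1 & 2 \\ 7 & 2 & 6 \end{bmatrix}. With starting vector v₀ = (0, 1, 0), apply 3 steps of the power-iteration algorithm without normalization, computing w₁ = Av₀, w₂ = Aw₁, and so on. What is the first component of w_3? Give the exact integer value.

664

w1 = Av₀ = (6, 1, 2)
w2 = Aw1 = (26, 41, 56)
w3 = Aw2 = (664, 309, 600)
The requested component of w3 is 664.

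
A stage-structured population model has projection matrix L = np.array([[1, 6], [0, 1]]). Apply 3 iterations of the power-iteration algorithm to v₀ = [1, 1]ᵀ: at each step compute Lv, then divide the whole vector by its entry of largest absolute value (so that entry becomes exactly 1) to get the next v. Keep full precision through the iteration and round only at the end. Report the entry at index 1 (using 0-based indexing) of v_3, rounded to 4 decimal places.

0.0526

Lv0 = (7.00000, 1.00000); divide by 7.00000 → v1 = (1.00000, 0.14286)
Lv1 = (1.85714, 0.14286); divide by 1.85714 → v2 = (1.00000, 0.07692)
Lv2 = (1.46154, 0.07692); divide by 1.46154 → v3 = (1.00000, 0.05263)
Requested entry of v3: 1/19 = 0.0526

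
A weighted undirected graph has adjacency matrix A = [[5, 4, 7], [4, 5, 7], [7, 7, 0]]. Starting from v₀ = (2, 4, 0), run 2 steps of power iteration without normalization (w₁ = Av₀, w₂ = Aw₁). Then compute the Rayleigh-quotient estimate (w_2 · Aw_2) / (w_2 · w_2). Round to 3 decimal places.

w1 = Av₀ = (5·2 + 4·4 + 7·0; 4·2 + 5·4 + 7·0; 7·2 + 7·4 + 0·0) = (26, 28, 42)
w2 = Aw1 = (5·26 + 4·28 + 7·42; 4·26 + 5·28 + 7·42; 7·26 + 7·28 + 0·42) = (536, 538, 378)
Aw2 = (7478, 7480, 7518)
w2·Aw2 = 536·7478 + 538·7480 + 378·7518 = 10874252; w2·w2 = 536·536 + 538·538 + 378·378 = 719624
λ ≈ 10874252/719624 = 15.111

λ ≈ 15.111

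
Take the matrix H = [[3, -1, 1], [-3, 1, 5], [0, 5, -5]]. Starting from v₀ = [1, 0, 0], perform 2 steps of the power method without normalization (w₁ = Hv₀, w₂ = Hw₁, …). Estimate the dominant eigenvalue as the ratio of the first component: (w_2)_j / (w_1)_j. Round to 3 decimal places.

w1 = Hv₀ = (3·1 + (-1)·0 + 1·0; (-3)·1 + 1·0 + 5·0; 0·1 + 5·0 + (-5)·0) = (3, -3, 0)
w2 = Hw1 = (3·3 + (-1)·(-3) + 1·0; (-3)·3 + 1·(-3) + 5·0; 0·3 + 5·(-3) + (-5)·0) = (12, -12, -15)
Ratio at component: 12 / 3 = 4.000

λ ≈ 4.000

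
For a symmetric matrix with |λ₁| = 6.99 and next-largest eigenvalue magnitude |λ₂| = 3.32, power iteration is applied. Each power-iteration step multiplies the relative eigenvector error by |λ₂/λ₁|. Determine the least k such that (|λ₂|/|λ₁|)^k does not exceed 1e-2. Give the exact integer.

7

|λ₂/λ₁| = 3.32/6.99 = 0.47496
Need k ≥ ln(1e-2) / ln(0.47496) = -4.6052 / -0.7445 ≈ 6.185
Smallest integer k satisfying the bound: 7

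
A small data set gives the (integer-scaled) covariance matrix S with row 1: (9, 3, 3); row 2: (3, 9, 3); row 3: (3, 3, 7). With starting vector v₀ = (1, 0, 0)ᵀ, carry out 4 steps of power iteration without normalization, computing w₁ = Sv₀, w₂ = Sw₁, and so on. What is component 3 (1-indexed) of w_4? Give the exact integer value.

13053

w1 = Sv₀ = (9·1 + 3·0 + 3·0; 3·1 + 9·0 + 3·0; 3·1 + 3·0 + 7·0) = (9, 3, 3)
w2 = Sw1 = (9·9 + 3·3 + 3·3; 3·9 + 9·3 + 3·3; 3·9 + 3·3 + 7·3) = (99, 63, 57)
w3 = Sw2 = (1251, 1035, 885)
w4 = Sw3 = (17019, 15723, 13053)
The requested component of w4 is 13053.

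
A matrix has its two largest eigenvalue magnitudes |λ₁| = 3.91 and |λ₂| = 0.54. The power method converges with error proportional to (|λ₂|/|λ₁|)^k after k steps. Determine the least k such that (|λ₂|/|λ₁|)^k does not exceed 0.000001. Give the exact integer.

|λ₂/λ₁| = 0.54/3.91 = 0.13811
Need k ≥ ln(0.000001) / ln(0.13811) = -13.8155 / -1.9797 ≈ 6.979
Smallest integer k satisfying the bound: 7

7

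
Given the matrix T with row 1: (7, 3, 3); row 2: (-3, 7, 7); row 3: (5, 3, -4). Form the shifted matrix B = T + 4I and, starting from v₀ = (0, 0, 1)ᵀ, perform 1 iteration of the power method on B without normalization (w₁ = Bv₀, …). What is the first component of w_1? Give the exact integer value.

3

B = T + 4I has rows (11, 3, 3); (-3, 11, 7); (5, 3, 0)
w1 = Bv₀ = (3, 7, 0)
Requested component of w1: 3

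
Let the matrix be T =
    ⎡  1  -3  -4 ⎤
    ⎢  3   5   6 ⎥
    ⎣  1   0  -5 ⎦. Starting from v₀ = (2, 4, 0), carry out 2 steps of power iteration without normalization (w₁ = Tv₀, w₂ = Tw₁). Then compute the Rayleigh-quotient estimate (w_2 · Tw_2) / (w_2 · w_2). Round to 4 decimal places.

2.2895

w1 = Tv₀ = (1·2 + (-3)·4 + (-4)·0; 3·2 + 5·4 + 6·0; 1·2 + 0·4 + (-5)·0) = (-10, 26, 2)
w2 = Tw1 = (1·(-10) + (-3)·26 + (-4)·2; 3·(-10) + 5·26 + 6·2; 1·(-10) + 0·26 + (-5)·2) = (-96, 112, -20)
Tw2 = (-352, 152, 4)
w2·Tw2 = (-96)·(-352) + 112·152 + (-20)·4 = 50736; w2·w2 = (-96)·(-96) + 112·112 + (-20)·(-20) = 22160
λ ≈ 50736/22160 = 2.2895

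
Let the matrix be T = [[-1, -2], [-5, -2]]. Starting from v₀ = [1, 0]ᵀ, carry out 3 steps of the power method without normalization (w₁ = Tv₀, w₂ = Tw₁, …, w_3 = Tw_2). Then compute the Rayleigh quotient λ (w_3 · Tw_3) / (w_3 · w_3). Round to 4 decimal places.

w1 = Tv₀ = (-1, -5)
w2 = Tw1 = (11, 15)
w3 = Tw2 = (-41, -85)
Tw3 = (211, 375)
w3·Tw3 = (-41)·211 + (-85)·375 = -40526; w3·w3 = (-41)·(-41) + (-85)·(-85) = 8906
λ ≈ -40526/8906 = -4.5504

λ ≈ -4.5504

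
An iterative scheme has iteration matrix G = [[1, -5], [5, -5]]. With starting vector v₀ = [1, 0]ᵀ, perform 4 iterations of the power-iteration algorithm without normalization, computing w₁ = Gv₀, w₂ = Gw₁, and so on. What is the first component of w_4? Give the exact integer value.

w1 = Gv₀ = (1·1 + (-5)·0; 5·1 + (-5)·0) = (1, 5)
w2 = Gw1 = (1·1 + (-5)·5; 5·1 + (-5)·5) = (-24, -20)
w3 = Gw2 = (76, -20)
w4 = Gw3 = (176, 480)
The requested component of w4 is 176.

176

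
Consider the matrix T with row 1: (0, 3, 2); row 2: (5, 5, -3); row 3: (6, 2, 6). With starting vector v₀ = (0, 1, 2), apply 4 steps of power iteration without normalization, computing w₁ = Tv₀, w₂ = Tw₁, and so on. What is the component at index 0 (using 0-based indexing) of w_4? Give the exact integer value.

w1 = Tv₀ = (7, -1, 14)
w2 = Tw1 = (25, -12, 124)
w3 = Tw2 = (212, -307, 870)
w4 = Tw3 = (819, -3085, 5878)
The requested component of w4 is 819.

819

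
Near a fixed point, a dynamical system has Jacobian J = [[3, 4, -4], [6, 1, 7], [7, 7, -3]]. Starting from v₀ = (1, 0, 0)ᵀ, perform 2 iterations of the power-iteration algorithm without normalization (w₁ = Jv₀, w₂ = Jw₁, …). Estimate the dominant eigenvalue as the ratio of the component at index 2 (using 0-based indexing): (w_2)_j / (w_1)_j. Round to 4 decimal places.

w1 = Jv₀ = (3·1 + 4·0 + (-4)·0; 6·1 + 1·0 + 7·0; 7·1 + 7·0 + (-3)·0) = (3, 6, 7)
w2 = Jw1 = (3·3 + 4·6 + (-4)·7; 6·3 + 1·6 + 7·7; 7·3 + 7·6 + (-3)·7) = (5, 73, 42)
Ratio at component: 42 / 7 = 6.0000

λ ≈ 6.0000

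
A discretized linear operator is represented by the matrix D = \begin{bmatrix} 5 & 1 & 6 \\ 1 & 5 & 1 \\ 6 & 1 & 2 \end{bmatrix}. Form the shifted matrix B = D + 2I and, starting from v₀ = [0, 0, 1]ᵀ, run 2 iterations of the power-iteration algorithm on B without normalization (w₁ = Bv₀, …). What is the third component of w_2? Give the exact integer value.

53

B = D + 2I has rows (7, 1, 6); (1, 7, 1); (6, 1, 4)
w1 = Bv₀ = (7·0 + 1·0 + 6·1; 1·0 + 7·0 + 1·1; 6·0 + 1·0 + 4·1) = (6, 1, 4)
w2 = Bw1 = (7·6 + 1·1 + 6·4; 1·6 + 7·1 + 1·4; 6·6 + 1·1 + 4·4) = (67, 17, 53)
Requested component of w2: 53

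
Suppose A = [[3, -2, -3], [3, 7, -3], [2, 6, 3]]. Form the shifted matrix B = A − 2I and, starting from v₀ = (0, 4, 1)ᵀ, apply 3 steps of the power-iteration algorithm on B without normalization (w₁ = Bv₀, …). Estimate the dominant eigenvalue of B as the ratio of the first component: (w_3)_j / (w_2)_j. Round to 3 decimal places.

B = A − 2I has rows (1, -2, -3); (3, 5, -3); (2, 6, 1)
w1 = Bv₀ = (1·0 + (-2)·4 + (-3)·1; 3·0 + 5·4 + (-3)·1; 2·0 + 6·4 + 1·1) = (-11, 17, 25)
w2 = Bw1 = (1·(-11) + (-2)·17 + (-3)·25; 3·(-11) + 5·17 + (-3)·25; 2·(-11) + 6·17 + 1·25) = (-120, -23, 105)
w3 = Bw2 = (-389, -790, -273)
Ratio: -389/-120 = 3.242

3.242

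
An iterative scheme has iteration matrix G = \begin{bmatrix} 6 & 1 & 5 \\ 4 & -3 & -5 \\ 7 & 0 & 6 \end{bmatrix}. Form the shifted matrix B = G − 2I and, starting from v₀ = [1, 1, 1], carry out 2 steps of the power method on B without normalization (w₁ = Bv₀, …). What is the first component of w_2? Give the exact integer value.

89

B = G − 2I has rows (4, 1, 5); (4, -5, -5); (7, 0, 4)
w1 = Bv₀ = (10, -6, 11)
w2 = Bw1 = (89, 15, 114)
Requested component of w2: 89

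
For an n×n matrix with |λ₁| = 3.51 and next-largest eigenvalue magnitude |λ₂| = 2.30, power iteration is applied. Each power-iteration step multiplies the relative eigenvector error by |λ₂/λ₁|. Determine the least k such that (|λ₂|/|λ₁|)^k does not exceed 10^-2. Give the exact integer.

11

|λ₂/λ₁| = 2.30/3.51 = 0.65527
Need k ≥ ln(10^-2) / ln(0.65527) = -4.6052 / -0.4227 ≈ 10.894
Smallest integer k satisfying the bound: 11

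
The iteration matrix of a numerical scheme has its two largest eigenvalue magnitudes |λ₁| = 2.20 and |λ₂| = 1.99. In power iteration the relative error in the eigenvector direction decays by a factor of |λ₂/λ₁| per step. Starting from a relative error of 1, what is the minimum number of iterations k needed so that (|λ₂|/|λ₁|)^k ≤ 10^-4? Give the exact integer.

92

|λ₂/λ₁| = 1.99/2.20 = 0.90455
Need k ≥ ln(10^-4) / ln(0.90455) = -9.2103 / -0.1003 ≈ 91.807
Smallest integer k satisfying the bound: 92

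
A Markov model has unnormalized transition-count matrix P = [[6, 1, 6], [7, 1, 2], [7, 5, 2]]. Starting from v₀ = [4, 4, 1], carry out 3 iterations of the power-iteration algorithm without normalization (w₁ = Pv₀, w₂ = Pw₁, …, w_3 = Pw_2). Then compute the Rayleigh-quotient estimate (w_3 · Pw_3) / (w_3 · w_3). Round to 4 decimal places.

w1 = Pv₀ = (34, 34, 50)
w2 = Pw1 = (538, 372, 508)
w3 = Pw2 = (6648, 5154, 6642)
Pw3 = (84894, 64974, 85590)
w3·Pw3 = 6648·84894 + 5154·64974 + 6642·85590 = 1467740088; w3·w3 = 6648·6648 + 5154·5154 + 6642·6642 = 114875784
λ ≈ 1467740088/114875784 = 12.7768

12.7768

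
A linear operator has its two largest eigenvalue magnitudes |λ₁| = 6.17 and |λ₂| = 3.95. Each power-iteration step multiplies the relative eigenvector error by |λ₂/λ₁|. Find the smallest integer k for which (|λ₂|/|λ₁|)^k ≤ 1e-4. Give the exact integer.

21

|λ₂/λ₁| = 3.95/6.17 = 0.64019
Need k ≥ ln(1e-4) / ln(0.64019) = -9.2103 / -0.4460 ≈ 20.652
Smallest integer k satisfying the bound: 21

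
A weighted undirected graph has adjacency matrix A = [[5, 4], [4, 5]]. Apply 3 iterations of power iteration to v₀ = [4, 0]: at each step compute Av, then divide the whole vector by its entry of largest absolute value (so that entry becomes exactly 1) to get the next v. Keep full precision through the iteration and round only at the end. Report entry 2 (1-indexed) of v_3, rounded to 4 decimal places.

Av0 = (20.00000, 16.00000); divide by 20.00000 → v1 = (1.00000, 0.80000)
Av1 = (8.20000, 8.00000); divide by 8.20000 → v2 = (1.00000, 0.97561)
Av2 = (8.90244, 8.87805); divide by 8.90244 → v3 = (1.00000, 0.99726)
Requested entry of v3: 1456/1460 = 0.9973

0.9973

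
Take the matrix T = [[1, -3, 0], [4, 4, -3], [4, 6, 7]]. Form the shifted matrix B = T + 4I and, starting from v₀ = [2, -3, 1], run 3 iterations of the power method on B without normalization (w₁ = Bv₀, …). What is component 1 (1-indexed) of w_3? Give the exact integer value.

997

B = T + 4I has rows (5, -3, 0); (4, 8, -3); (4, 6, 11)
w1 = Bv₀ = (19, -19, 1)
w2 = Bw1 = (152, -79, -27)
w3 = Bw2 = (997, 57, -163)
Requested component of w3: 997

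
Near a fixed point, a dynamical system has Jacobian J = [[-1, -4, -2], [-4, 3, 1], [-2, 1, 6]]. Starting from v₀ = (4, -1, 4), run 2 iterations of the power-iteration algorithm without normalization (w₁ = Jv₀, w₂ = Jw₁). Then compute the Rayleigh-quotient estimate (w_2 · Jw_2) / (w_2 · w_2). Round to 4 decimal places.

3.5130

w1 = Jv₀ = ((-1)·4 + (-4)·(-1) + (-2)·4; (-4)·4 + 3·(-1) + 1·4; (-2)·4 + 1·(-1) + 6·4) = (-8, -15, 15)
w2 = Jw1 = ((-1)·(-8) + (-4)·(-15) + (-2)·15; (-4)·(-8) + 3·(-15) + 1·15; (-2)·(-8) + 1·(-15) + 6·15) = (38, 2, 91)
Jw2 = (-228, -55, 472)
w2·Jw2 = 38·(-228) + 2·(-55) + 91·472 = 34178; w2·w2 = 38·38 + 2·2 + 91·91 = 9729
λ ≈ 34178/9729 = 3.5130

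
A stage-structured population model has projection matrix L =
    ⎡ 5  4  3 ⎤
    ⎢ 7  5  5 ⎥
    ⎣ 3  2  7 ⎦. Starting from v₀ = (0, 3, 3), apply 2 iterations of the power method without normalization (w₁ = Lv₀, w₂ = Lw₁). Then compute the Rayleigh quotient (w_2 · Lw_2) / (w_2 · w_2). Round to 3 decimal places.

w1 = Lv₀ = (5·0 + 4·3 + 3·3; 7·0 + 5·3 + 5·3; 3·0 + 2·3 + 7·3) = (21, 30, 27)
w2 = Lw1 = (5·21 + 4·30 + 3·27; 7·21 + 5·30 + 5·27; 3·21 + 2·30 + 7·27) = (306, 432, 312)
Lw2 = (4194, 5862, 3966)
w2·Lw2 = 306·4194 + 432·5862 + 312·3966 = 5053140; w2·w2 = 306·306 + 432·432 + 312·312 = 377604
λ ≈ 5053140/377604 = 13.382

13.382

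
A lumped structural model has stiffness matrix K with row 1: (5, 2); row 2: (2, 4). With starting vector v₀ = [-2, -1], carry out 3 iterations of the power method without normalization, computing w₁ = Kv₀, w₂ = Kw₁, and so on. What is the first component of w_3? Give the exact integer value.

-492

w1 = Kv₀ = (5·(-2) + 2·(-1); 2·(-2) + 4·(-1)) = (-12, -8)
w2 = Kw1 = (5·(-12) + 2·(-8); 2·(-12) + 4·(-8)) = (-76, -56)
w3 = Kw2 = (-492, -376)
The requested component of w3 is -492.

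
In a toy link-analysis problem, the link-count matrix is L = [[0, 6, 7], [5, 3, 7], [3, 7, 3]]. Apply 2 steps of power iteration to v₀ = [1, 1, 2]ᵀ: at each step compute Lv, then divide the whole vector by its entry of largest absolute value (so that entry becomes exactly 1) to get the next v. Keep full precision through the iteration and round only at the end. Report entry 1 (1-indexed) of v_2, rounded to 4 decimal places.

Lv0 = (20.00000, 22.00000, 16.00000); divide by 22.00000 → v1 = (0.90909, 1.00000, 0.72727)
Lv1 = (11.09091, 12.63636, 11.90909); divide by 12.63636 → v2 = (0.87770, 1.00000, 0.94245)
Requested entry of v2: 244/278 = 0.8777

0.8777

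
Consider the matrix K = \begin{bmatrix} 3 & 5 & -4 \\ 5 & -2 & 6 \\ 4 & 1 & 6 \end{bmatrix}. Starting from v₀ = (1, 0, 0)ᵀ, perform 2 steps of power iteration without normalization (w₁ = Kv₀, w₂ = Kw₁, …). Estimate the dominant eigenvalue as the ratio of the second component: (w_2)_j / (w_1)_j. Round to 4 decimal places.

w1 = Kv₀ = (3, 5, 4)
w2 = Kw1 = (18, 29, 41)
Ratio at component: 29 / 5 = 5.8000

5.8000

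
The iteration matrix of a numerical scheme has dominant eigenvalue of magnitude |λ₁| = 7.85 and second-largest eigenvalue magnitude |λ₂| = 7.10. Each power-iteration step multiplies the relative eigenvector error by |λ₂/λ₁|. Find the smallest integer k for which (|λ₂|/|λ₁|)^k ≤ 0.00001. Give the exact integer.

115

|λ₂/λ₁| = 7.10/7.85 = 0.90446
Need k ≥ ln(0.00001) / ln(0.90446) = -11.5129 / -0.1004 ≈ 114.649
Smallest integer k satisfying the bound: 115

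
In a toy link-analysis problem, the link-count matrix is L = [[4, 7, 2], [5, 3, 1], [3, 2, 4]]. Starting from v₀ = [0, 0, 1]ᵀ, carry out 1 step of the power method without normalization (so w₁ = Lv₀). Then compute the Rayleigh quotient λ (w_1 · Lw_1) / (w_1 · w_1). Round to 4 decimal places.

w1 = Lv₀ = (4·0 + 7·0 + 2·1; 5·0 + 3·0 + 1·1; 3·0 + 2·0 + 4·1) = (2, 1, 4)
Lw1 = (23, 17, 24)
w1·Lw1 = 2·23 + 1·17 + 4·24 = 159; w1·w1 = 2·2 + 1·1 + 4·4 = 21
λ ≈ 159/21 = 7.5714

λ ≈ 7.5714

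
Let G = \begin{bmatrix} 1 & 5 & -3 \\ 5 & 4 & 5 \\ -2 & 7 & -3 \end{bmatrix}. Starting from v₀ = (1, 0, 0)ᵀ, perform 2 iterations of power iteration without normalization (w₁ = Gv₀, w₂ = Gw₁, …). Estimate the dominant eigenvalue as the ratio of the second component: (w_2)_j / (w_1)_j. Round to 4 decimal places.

λ ≈ 3.0000

w1 = Gv₀ = (1·1 + 5·0 + (-3)·0; 5·1 + 4·0 + 5·0; (-2)·1 + 7·0 + (-3)·0) = (1, 5, -2)
w2 = Gw1 = (1·1 + 5·5 + (-3)·(-2); 5·1 + 4·5 + 5·(-2); (-2)·1 + 7·5 + (-3)·(-2)) = (32, 15, 39)
Ratio at component: 15 / 5 = 3.0000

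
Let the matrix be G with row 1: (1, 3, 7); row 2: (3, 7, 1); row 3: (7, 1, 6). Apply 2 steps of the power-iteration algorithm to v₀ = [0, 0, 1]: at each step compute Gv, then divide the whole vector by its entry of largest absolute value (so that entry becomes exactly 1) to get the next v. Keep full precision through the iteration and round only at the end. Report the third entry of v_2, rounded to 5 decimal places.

Gv0 = (7.000000, 1.000000, 6.000000); divide by 7.000000 → v1 = (1.000000, 0.142857, 0.857143)
Gv1 = (7.428571, 4.857143, 12.285714); divide by 12.285714 → v2 = (0.604651, 0.395349, 1.000000)
Requested entry of v2: 86/86 = 1.00000

1.00000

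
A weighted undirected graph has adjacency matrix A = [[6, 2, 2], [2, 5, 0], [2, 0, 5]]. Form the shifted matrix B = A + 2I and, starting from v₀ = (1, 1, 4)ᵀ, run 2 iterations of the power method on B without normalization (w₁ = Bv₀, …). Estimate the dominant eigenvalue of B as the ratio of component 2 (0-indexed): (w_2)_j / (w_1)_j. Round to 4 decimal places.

B = A + 2I has rows (8, 2, 2); (2, 7, 0); (2, 0, 7)
w1 = Bv₀ = (8·1 + 2·1 + 2·4; 2·1 + 7·1 + 0·4; 2·1 + 0·1 + 7·4) = (18, 9, 30)
w2 = Bw1 = (8·18 + 2·9 + 2·30; 2·18 + 7·9 + 0·30; 2·18 + 0·9 + 7·30) = (222, 99, 246)
Ratio: 246/30 = 8.2000

μ ≈ 8.2000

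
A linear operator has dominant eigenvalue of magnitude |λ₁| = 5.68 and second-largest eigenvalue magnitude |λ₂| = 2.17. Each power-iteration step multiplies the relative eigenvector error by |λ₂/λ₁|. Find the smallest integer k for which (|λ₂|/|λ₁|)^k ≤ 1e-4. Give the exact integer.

|λ₂/λ₁| = 2.17/5.68 = 0.38204
Need k ≥ ln(1e-4) / ln(0.38204) = -9.2103 / -0.9622 ≈ 9.572
Smallest integer k satisfying the bound: 10

10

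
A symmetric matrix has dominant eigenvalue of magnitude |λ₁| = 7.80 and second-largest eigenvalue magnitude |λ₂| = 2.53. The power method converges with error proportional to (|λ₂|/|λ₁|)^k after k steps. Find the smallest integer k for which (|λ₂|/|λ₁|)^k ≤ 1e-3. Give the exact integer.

|λ₂/λ₁| = 2.53/7.80 = 0.32436
Need k ≥ ln(1e-3) / ln(0.32436) = -6.9078 / -1.1259 ≈ 6.135
Smallest integer k satisfying the bound: 7

7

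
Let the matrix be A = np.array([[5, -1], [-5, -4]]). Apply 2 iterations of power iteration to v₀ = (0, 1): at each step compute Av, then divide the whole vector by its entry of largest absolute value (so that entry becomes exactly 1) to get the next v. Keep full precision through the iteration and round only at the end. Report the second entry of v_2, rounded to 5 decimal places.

1.00000

Av0 = (-1.000000, -4.000000); divide by -4.000000 → v1 = (0.250000, 1.000000)
Av1 = (0.250000, -5.250000); divide by -5.250000 → v2 = (-0.047619, 1.000000)
Requested entry of v2: 21/21 = 1.00000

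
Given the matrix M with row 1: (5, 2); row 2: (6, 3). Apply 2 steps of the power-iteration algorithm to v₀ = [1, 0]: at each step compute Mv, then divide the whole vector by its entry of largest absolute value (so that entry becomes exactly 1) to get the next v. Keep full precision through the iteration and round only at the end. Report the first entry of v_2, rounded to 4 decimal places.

0.7708

Mv0 = (5.00000, 6.00000); divide by 6.00000 → v1 = (0.83333, 1.00000)
Mv1 = (6.16667, 8.00000); divide by 8.00000 → v2 = (0.77083, 1.00000)
Requested entry of v2: 37/48 = 0.7708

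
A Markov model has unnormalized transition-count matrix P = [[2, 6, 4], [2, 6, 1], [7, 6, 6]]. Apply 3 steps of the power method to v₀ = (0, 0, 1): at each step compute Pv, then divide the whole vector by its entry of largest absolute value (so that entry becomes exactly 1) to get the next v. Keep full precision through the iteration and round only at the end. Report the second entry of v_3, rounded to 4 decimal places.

Pv0 = (4.00000, 1.00000, 6.00000); divide by 6.00000 → v1 = (0.66667, 0.16667, 1.00000)
Pv1 = (6.33333, 3.33333, 11.66667); divide by 11.66667 → v2 = (0.54286, 0.28571, 1.00000)
Pv2 = (6.80000, 3.80000, 11.51429); divide by 11.51429 → v3 = (0.59057, 0.33002, 1.00000)
Requested entry of v3: 266/806 = 0.3300

0.3300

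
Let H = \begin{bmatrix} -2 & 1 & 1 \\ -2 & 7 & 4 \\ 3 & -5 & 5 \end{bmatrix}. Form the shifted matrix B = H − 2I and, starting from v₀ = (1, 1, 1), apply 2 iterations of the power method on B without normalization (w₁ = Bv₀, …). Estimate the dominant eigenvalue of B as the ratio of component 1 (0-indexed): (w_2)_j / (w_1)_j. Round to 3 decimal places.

6.143

B = H − 2I has rows (-4, 1, 1); (-2, 5, 4); (3, -5, 3)
w1 = Bv₀ = ((-4)·1 + 1·1 + 1·1; (-2)·1 + 5·1 + 4·1; 3·1 + (-5)·1 + 3·1) = (-2, 7, 1)
w2 = Bw1 = ((-4)·(-2) + 1·7 + 1·1; (-2)·(-2) + 5·7 + 4·1; 3·(-2) + (-5)·7 + 3·1) = (16, 43, -38)
Ratio: 43/7 = 6.143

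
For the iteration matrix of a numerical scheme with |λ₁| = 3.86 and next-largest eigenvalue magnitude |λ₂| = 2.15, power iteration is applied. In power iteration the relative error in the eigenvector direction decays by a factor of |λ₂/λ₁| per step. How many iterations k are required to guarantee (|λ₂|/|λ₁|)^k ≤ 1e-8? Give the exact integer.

|λ₂/λ₁| = 2.15/3.86 = 0.55699
Need k ≥ ln(1e-8) / ln(0.55699) = -18.4207 / -0.5852 ≈ 31.478
Smallest integer k satisfying the bound: 32

32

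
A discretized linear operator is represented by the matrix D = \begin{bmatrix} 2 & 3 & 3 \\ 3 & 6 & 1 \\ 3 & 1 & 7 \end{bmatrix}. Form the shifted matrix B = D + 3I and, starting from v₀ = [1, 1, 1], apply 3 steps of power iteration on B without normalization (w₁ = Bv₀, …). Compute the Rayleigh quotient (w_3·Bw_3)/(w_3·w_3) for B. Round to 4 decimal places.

B = D + 3I has rows (5, 3, 3); (3, 9, 1); (3, 1, 10)
w1 = Bv₀ = (11, 13, 14)
w2 = Bw1 = (136, 164, 186)
w3 = Bw2 = (1730, 2070, 2432)
Bw3 = (22156, 26252, 31580)
w3·Bw3 = 169474080; w3·w3 = 13192424; μ ≈ 169474080/13192424 = 12.8463

μ ≈ 12.8463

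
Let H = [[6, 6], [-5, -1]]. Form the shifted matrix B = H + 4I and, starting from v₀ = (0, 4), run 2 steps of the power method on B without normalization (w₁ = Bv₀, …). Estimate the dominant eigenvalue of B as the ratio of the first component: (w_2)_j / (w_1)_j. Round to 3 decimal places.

B = H + 4I has rows (10, 6); (-5, 3)
w1 = Bv₀ = (10·0 + 6·4; (-5)·0 + 3·4) = (24, 12)
w2 = Bw1 = (10·24 + 6·12; (-5)·24 + 3·12) = (312, -84)
Ratio: 312/24 = 13.000

13.000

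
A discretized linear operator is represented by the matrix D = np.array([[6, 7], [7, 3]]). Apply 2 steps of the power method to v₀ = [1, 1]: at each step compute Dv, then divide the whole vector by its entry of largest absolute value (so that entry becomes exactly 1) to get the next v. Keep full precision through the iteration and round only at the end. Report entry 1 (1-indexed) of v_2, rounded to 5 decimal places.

Dv0 = (13.000000, 10.000000); divide by 13.000000 → v1 = (1.000000, 0.769231)
Dv1 = (11.384615, 9.307692); divide by 11.384615 → v2 = (1.000000, 0.817568)
Requested entry of v2: 148/148 = 1.00000

1.00000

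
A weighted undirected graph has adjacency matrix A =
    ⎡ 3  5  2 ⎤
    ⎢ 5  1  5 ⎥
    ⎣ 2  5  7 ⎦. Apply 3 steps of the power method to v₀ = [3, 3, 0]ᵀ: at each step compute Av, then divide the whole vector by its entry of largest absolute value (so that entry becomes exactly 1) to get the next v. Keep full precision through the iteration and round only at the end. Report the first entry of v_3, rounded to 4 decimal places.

Av0 = (24.00000, 18.00000, 21.00000); divide by 24.00000 → v1 = (1.00000, 0.75000, 0.87500)
Av1 = (8.50000, 10.12500, 11.87500); divide by 11.87500 → v2 = (0.71579, 0.85263, 1.00000)
Av2 = (8.41053, 9.43158, 12.69474); divide by 12.69474 → v3 = (0.66252, 0.74295, 1.00000)
Requested entry of v3: 2397/3618 = 0.6625

0.6625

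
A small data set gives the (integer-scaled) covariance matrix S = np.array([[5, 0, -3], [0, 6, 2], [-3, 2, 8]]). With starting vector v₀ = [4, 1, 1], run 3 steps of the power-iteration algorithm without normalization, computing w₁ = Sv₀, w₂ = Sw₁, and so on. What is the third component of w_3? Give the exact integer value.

-593

w1 = Sv₀ = (5·4 + 0·1 + (-3)·1; 0·4 + 6·1 + 2·1; (-3)·4 + 2·1 + 8·1) = (17, 8, -2)
w2 = Sw1 = (5·17 + 0·8 + (-3)·(-2); 0·17 + 6·8 + 2·(-2); (-3)·17 + 2·8 + 8·(-2)) = (91, 44, -51)
w3 = Sw2 = (608, 162, -593)
The requested component of w3 is -593.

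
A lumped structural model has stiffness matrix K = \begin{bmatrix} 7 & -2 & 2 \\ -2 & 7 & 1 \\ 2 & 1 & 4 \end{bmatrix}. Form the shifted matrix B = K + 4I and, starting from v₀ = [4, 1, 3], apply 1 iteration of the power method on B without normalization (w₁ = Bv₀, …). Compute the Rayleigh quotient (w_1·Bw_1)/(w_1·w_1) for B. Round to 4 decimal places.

μ ≈ 11.6745

B = K + 4I has rows (11, -2, 2); (-2, 11, 1); (2, 1, 8)
w1 = Bv₀ = (11·4 + (-2)·1 + 2·3; (-2)·4 + 11·1 + 1·3; 2·4 + 1·1 + 8·3) = (48, 6, 33)
Bw1 = (582, 3, 366)
w1·Bw1 = 40032; w1·w1 = 3429; μ ≈ 40032/3429 = 11.6745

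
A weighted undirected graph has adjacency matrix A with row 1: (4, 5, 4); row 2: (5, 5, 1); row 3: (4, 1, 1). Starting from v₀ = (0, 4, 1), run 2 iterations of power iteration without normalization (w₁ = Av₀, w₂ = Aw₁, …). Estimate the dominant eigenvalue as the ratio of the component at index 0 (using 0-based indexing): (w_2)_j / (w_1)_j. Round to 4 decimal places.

w1 = Av₀ = (24, 21, 5)
w2 = Aw1 = (221, 230, 122)
Ratio at component: 221 / 24 = 9.2083

λ ≈ 9.2083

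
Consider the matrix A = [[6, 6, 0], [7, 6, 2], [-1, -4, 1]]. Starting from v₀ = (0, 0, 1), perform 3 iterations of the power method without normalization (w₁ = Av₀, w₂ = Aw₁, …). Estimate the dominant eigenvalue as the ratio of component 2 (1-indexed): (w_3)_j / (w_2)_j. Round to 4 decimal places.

w1 = Av₀ = (0, 2, 1)
w2 = Aw1 = (12, 14, -7)
w3 = Aw2 = (156, 154, -75)
Ratio at component: 154 / 14 = 11.0000

λ ≈ 11.0000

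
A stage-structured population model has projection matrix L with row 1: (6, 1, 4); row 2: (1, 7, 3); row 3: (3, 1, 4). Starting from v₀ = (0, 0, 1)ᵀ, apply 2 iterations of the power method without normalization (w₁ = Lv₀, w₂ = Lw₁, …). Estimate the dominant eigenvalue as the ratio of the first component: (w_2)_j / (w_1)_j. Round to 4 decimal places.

10.7500

w1 = Lv₀ = (6·0 + 1·0 + 4·1; 1·0 + 7·0 + 3·1; 3·0 + 1·0 + 4·1) = (4, 3, 4)
w2 = Lw1 = (6·4 + 1·3 + 4·4; 1·4 + 7·3 + 3·4; 3·4 + 1·3 + 4·4) = (43, 37, 31)
Ratio at component: 43 / 4 = 10.7500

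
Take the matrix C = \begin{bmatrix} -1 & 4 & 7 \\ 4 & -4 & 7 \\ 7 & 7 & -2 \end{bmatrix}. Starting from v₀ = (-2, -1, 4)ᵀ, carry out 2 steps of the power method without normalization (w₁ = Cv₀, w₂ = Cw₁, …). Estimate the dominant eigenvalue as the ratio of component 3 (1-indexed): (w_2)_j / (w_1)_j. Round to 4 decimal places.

λ ≈ -14.0690

w1 = Cv₀ = ((-1)·(-2) + 4·(-1) + 7·4; 4·(-2) + (-4)·(-1) + 7·4; 7·(-2) + 7·(-1) + (-2)·4) = (26, 24, -29)
w2 = Cw1 = ((-1)·26 + 4·24 + 7·(-29); 4·26 + (-4)·24 + 7·(-29); 7·26 + 7·24 + (-2)·(-29)) = (-133, -195, 408)
Ratio at component: 408 / -29 = -14.0690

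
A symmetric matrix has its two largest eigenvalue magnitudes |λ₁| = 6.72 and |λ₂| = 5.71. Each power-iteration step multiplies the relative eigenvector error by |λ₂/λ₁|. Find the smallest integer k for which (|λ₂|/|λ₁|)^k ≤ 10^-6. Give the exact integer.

85

|λ₂/λ₁| = 5.71/6.72 = 0.84970
Need k ≥ ln(10^-6) / ln(0.84970) = -13.8155 / -0.1629 ≈ 84.826
Smallest integer k satisfying the bound: 85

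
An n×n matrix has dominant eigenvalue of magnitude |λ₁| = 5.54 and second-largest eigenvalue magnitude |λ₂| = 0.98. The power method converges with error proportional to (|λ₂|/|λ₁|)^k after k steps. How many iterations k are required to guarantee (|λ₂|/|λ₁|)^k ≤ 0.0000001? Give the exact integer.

10

|λ₂/λ₁| = 0.98/5.54 = 0.17690
Need k ≥ ln(0.0000001) / ln(0.17690) = -16.1181 / -1.7322 ≈ 9.305
Smallest integer k satisfying the bound: 10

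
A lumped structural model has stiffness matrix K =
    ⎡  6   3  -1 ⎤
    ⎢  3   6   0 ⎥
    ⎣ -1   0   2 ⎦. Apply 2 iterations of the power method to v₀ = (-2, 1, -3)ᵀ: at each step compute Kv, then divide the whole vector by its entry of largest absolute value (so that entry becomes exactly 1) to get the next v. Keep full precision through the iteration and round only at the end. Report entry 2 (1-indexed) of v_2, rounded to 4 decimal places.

0.5625

Kv0 = (-6.00000, 0.00000, -4.00000); divide by -6.00000 → v1 = (1.00000, 0.00000, 0.66667)
Kv1 = (5.33333, 3.00000, 0.33333); divide by 5.33333 → v2 = (1.00000, 0.56250, 0.06250)
Requested entry of v2: -18/-32 = 0.5625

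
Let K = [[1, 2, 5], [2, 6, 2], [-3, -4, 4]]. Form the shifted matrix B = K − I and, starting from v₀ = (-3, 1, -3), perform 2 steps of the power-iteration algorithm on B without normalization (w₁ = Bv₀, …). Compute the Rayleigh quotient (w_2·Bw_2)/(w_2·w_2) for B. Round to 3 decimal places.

5.157

B = K − I has rows (0, 2, 5); (2, 5, 2); (-3, -4, 3)
w1 = Bv₀ = (-13, -7, -4)
w2 = Bw1 = (-34, -69, 55)
Bw2 = (137, -303, 543)
w2·Bw2 = 46114; w2·w2 = 8942; μ ≈ 46114/8942 = 5.157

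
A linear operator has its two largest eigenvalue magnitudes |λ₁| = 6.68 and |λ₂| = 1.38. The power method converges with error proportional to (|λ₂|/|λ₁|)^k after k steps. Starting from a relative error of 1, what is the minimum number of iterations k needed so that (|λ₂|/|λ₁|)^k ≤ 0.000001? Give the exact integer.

|λ₂/λ₁| = 1.38/6.68 = 0.20659
Need k ≥ ln(0.000001) / ln(0.20659) = -13.8155 / -1.5770 ≈ 8.760
Smallest integer k satisfying the bound: 9

9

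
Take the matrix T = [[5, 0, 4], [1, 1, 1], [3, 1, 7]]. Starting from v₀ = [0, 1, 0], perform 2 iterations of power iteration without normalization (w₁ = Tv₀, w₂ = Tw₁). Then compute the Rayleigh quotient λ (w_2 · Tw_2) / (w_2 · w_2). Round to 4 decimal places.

w1 = Tv₀ = (5·0 + 0·1 + 4·0; 1·0 + 1·1 + 1·0; 3·0 + 1·1 + 7·0) = (0, 1, 1)
w2 = Tw1 = (5·0 + 0·1 + 4·1; 1·0 + 1·1 + 1·1; 3·0 + 1·1 + 7·1) = (4, 2, 8)
Tw2 = (52, 14, 70)
w2·Tw2 = 4·52 + 2·14 + 8·70 = 796; w2·w2 = 4·4 + 2·2 + 8·8 = 84
λ ≈ 796/84 = 9.4762

λ ≈ 9.4762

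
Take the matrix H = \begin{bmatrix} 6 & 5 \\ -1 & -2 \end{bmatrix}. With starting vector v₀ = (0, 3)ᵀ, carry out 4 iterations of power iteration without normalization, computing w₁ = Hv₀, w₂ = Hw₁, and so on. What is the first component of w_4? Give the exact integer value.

w1 = Hv₀ = (15, -6)
w2 = Hw1 = (60, -3)
w3 = Hw2 = (345, -54)
w4 = Hw3 = (1800, -237)
The requested component of w4 is 1800.

1800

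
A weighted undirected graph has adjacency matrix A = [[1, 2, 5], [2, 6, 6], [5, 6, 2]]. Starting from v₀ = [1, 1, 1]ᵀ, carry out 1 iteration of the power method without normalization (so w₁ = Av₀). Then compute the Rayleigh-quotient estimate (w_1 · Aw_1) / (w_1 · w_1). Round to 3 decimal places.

12.238

w1 = Av₀ = (1·1 + 2·1 + 5·1; 2·1 + 6·1 + 6·1; 5·1 + 6·1 + 2·1) = (8, 14, 13)
Aw1 = (101, 178, 150)
w1·Aw1 = 8·101 + 14·178 + 13·150 = 5250; w1·w1 = 8·8 + 14·14 + 13·13 = 429
λ ≈ 5250/429 = 12.238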